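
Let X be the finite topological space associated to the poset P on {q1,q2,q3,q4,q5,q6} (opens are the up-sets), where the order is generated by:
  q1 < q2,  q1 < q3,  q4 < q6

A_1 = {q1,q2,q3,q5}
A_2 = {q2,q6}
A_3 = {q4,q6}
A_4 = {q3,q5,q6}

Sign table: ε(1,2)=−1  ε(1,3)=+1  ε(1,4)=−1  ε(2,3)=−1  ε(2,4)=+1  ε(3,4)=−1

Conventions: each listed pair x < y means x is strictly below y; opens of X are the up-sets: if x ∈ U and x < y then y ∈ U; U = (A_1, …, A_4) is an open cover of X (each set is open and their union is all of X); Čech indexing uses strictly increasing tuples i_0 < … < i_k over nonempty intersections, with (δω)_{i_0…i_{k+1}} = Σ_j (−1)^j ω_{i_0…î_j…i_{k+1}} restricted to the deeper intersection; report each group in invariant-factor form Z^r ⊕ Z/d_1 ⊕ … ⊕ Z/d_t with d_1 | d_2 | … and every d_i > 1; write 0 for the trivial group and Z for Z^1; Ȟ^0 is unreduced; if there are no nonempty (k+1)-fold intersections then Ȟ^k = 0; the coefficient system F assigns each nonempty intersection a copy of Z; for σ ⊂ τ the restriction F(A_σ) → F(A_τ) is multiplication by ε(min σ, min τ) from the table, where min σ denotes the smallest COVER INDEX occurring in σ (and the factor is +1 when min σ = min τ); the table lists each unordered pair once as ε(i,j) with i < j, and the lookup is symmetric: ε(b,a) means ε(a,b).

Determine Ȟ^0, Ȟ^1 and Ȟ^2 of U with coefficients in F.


nerve of the cover:
  A12={q2} A14={q3,q5} A23={q6} A24={q6} A34={q6}
  A234={q6}
C dims 4,5,1; δ0: rk 3, SNF 1^3; δ1: rk 1, SNF 1^1
Ȟ^0 = (4 − 3) − 0 = 1, so Ȟ^0 ≅ Z
Ȟ^1 = (5 − 1) − 3 = 1, so Ȟ^1 ≅ Z
Ȟ^2 = (1 − 0) − 1 = 0, so Ȟ^2 ≅ 0

Ȟ^0 ≅ Z; Ȟ^1 ≅ Z; Ȟ^2 ≅ 0


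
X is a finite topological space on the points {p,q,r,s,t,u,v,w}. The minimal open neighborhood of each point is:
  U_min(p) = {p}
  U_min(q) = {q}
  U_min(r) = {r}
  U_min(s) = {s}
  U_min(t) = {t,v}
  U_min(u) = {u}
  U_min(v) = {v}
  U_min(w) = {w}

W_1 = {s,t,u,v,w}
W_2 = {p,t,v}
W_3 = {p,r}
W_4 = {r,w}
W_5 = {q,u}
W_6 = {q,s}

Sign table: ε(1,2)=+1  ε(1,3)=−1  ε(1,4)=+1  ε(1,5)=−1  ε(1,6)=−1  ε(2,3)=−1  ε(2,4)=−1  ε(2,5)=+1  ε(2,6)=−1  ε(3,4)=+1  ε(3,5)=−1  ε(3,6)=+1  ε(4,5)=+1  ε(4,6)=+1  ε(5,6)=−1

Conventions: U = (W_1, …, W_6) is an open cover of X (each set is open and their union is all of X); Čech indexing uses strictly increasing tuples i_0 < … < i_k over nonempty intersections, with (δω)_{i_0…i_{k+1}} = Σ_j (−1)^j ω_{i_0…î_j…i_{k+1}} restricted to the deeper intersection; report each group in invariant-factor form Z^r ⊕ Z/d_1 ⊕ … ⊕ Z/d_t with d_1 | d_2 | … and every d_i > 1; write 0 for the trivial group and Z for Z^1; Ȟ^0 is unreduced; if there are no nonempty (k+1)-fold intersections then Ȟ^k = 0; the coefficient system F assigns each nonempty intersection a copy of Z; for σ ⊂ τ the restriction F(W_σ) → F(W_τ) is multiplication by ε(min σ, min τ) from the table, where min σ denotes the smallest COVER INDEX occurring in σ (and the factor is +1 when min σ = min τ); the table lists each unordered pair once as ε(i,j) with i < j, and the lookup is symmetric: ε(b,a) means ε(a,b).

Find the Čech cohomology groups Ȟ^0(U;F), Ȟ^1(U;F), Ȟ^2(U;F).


nonempty intersections:
  W12={t,v} W14={w} W15={u} W16={s} W23={p} W34={r} W56={q}
C dims 6,7; δ0: rk 6, SNF 1^5·2
Ȟ^0: (6−6)−0=0 ⇒ 0
Ȟ^1: (7−0)−6=1 plus torsion [2] ⇒ Z ⊕ Z/2
Ȟ^2: (0−0)−0=0 ⇒ 0

Ȟ^0(U;F) ≅ 0,  Ȟ^1(U;F) ≅ Z ⊕ Z/2,  Ȟ^2(U;F) ≅ 0


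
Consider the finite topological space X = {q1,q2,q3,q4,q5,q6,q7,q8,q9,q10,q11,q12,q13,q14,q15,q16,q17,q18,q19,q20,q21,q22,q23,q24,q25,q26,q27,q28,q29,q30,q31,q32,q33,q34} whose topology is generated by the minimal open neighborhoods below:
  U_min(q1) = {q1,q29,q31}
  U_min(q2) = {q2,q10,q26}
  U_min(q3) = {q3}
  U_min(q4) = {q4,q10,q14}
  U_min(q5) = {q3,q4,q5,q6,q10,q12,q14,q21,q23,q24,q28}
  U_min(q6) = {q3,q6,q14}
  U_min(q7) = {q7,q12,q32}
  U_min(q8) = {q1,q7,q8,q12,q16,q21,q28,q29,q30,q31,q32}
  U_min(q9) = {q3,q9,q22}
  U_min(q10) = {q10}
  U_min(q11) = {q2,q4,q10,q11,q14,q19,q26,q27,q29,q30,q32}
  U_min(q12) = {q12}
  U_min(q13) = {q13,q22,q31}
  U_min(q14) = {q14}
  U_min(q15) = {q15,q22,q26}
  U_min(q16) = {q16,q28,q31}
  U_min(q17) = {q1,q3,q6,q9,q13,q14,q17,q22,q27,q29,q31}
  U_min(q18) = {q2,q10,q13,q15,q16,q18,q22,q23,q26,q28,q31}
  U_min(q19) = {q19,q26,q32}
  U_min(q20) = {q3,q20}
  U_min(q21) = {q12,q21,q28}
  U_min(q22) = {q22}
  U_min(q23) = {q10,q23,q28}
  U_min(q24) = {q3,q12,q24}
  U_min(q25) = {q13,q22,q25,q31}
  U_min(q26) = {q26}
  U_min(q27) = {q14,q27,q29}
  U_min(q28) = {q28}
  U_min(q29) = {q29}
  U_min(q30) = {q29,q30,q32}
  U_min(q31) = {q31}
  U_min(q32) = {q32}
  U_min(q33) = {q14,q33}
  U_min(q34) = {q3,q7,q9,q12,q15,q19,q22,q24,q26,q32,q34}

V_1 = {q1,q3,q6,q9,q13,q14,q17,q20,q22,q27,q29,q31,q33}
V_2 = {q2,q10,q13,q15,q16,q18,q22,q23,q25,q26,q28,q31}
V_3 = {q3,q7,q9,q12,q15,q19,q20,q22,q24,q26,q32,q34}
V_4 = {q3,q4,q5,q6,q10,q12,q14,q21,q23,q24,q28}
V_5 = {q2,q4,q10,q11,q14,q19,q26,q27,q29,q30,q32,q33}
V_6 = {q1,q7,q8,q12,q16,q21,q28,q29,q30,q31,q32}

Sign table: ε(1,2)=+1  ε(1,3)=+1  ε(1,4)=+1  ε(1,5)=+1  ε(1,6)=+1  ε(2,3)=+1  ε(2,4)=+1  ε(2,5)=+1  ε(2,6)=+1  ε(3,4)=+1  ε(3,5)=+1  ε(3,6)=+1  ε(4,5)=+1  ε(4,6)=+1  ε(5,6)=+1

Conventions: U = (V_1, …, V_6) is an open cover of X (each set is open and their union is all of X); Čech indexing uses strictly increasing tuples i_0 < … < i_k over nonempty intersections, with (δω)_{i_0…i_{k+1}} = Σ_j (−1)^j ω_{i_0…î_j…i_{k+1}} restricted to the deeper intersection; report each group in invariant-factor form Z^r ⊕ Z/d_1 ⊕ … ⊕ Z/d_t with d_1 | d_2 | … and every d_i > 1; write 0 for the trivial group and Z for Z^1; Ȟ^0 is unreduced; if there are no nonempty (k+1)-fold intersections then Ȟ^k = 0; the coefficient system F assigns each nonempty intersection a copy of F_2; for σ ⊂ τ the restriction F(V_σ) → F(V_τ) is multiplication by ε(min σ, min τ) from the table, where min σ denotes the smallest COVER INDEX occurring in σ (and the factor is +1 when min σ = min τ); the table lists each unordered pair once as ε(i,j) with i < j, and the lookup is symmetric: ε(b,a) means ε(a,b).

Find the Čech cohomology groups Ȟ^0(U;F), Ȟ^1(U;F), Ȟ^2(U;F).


nonempty overlaps:
  V12={q13,q22,q31} V13={q3,q9,q20,q22} V14={q3,q6,q14} V15={q14,q27,q29,q33} V16={q1,q29,q31} V23={q15,q22,q26} V24={q10,q23,q28} V25={q2,q10,q26} V26={q16,q28,q31} V34={q3,q12,q24} V35={q19,q26,q32} V36={q7,q12,q32} V45={q4,q10,q14} V46={q12,q21,q28} V56={q29,q30,q32}
  V123={q22} V126={q31} V134={q3} V145={q14} V156={q29} V235={q26} V245={q10} V246={q28} V346={q12} V356={q32}
C dims 6,15,10; δ0: rk_F2 5; δ1: rk_F2 9
degree 0: 6−5−0 = 1 → Ȟ^0 ≅ Z/2
degree 1: 15−9−5 = 1 → Ȟ^1 ≅ Z/2
degree 2: 10−0−9 = 1 → Ȟ^2 ≅ Z/2

Ȟ^0(U;F) ≅ Z/2; Ȟ^1(U;F) ≅ Z/2; Ȟ^2(U;F) ≅ Z/2


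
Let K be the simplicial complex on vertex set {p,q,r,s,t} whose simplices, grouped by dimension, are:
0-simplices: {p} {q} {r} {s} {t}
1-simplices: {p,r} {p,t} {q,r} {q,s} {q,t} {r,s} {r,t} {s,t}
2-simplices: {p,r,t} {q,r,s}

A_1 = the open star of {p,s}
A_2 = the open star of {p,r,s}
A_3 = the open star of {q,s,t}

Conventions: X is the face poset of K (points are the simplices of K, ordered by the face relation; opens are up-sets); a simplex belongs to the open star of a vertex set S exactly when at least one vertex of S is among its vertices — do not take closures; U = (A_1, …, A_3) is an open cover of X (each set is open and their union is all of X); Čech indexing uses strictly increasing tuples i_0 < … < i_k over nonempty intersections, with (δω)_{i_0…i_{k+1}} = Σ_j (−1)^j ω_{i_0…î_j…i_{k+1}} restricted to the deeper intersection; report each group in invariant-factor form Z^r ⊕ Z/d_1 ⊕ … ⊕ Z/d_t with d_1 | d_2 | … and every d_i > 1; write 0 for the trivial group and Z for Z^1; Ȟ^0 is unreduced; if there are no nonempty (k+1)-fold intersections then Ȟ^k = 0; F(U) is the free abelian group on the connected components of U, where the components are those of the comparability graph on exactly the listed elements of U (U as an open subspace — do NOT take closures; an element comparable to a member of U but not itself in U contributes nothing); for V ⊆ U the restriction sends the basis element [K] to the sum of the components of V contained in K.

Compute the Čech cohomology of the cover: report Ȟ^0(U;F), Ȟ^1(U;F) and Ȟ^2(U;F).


nerve of the cover:
  A1={{p},{s},{p,r},{p,t},{q,s},{r,s},{s,t},{p,r,t},{q,r,s}} A2={{p},{r},{s},{p,r},{p,t},{q,r},{q,s},{r,s},{r,t},{s,t},{p,r,t},{q,r,s}} A3={{q},{s},{t},{p,t},{q,r},{q,s},{q,t},{r,s},{r,t},{s,t},{p,r,t},{q,r,s}}
  A12={{p},{s},{p,r},{p,t},{q,s},{r,s},{s,t},{p,r,t},{q,r,s}} A13={{s},{p,t},{q,s},{r,s},{s,t},{p,r,t},{q,r,s}} A23={{s},{p,t},{q,r},{q,s},{r,s},{r,t},{s,t},{p,r,t},{q,r,s}}
  A123={{s},{p,t},{q,s},{r,s},{s,t},{p,r,t},{q,r,s}}
components per intersection:
  A1: {{p},{p,r},{p,t},{p,r,t}} {{s},{q,s},{r,s},{s,t},{q,r,s}}
  A2: {{p},{r},{s},{p,r},{p,t},{q,r},{q,s},{r,s},{r,t},{s,t},{p,r,t},{q,r,s}}
  A3: {{q},{s},{t},{p,t},{q,r},{q,s},{q,t},{r,s},{r,t},{s,t},{p,r,t},{q,r,s}}
  A12: {{p},{p,r},{p,t},{p,r,t}} {{s},{q,s},{r,s},{s,t},{q,r,s}}
  A13: {{s},{q,s},{r,s},{s,t},{q,r,s}} {{p,t},{p,r,t}}
  A23: {{s},{q,r},{q,s},{r,s},{s,t},{q,r,s}} {{p,t},{r,t},{p,r,t}}
  A123: {{s},{q,s},{r,s},{s,t},{q,r,s}} {{p,t},{p,r,t}}
C dims 4,6,2; δ0: rk 3, SNF 1^3; δ1: rk 2, SNF 1^2
Ȟ^0 = (4 − 3) − 0 = 1, so Ȟ^0 ≅ Z
Ȟ^1 = (6 − 2) − 3 = 1, so Ȟ^1 ≅ Z
Ȟ^2 = (2 − 0) − 2 = 0, so Ȟ^2 ≅ 0

Ȟ^0 = Z; Ȟ^1 = Z; Ȟ^2 = 0


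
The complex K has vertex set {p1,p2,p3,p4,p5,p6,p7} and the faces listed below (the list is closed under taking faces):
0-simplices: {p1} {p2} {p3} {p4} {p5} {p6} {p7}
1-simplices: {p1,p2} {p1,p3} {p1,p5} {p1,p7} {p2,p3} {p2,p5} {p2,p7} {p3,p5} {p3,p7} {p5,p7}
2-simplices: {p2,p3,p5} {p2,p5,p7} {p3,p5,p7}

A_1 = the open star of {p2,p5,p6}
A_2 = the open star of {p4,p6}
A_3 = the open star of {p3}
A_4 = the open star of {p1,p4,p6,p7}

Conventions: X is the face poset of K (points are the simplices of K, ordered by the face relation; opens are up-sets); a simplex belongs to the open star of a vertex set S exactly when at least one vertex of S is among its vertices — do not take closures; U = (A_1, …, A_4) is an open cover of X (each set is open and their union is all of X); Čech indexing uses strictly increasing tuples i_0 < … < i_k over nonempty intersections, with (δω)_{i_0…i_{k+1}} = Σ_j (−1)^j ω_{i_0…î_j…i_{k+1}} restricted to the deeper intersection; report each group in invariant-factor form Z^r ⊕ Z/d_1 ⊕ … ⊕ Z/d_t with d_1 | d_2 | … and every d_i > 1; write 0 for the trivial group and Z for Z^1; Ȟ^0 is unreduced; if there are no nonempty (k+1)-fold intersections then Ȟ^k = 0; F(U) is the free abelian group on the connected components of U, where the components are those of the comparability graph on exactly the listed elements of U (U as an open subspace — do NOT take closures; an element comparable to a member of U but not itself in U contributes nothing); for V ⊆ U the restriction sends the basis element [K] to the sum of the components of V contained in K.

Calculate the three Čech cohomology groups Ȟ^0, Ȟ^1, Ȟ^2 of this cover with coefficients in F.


Ȟ^0 = Z^3,  Ȟ^1 = Z^3,  Ȟ^2 = 0

nonempty intersections:
  A1={{p2},{p5},{p6},{p1,p2},{p1,p5},{p2,p3},{p2,p5},{p2,p7},{p3,p5},{p5,p7},{p2,p3,p5},{p2,p5,p7},{p3,p5,p7}} A2={{p4},{p6}} A3={{p3},{p1,p3},{p2,p3},{p3,p5},{p3,p7},{p2,p3,p5},{p3,p5,p7}} A4={{p1},{p4},{p6},{p7},{p1,p2},{p1,p3},{p1,p5},{p1,p7},{p2,p7},{p3,p7},{p5,p7},{p2,p5,p7},{p3,p5,p7}}
  A12={{p6}} A13={{p2,p3},{p3,p5},{p2,p3,p5},{p3,p5,p7}} A14={{p6},{p1,p2},{p1,p5},{p2,p7},{p5,p7},{p2,p5,p7},{p3,p5,p7}} A24={{p4},{p6}} A34={{p1,p3},{p3,p7},{p3,p5,p7}}
  A124={{p6}} A134={{p3,p5,p7}}
components per intersection:
  A1: {{p2},{p5},{p1,p2},{p1,p5},{p2,p3},{p2,p5},{p2,p7},{p3,p5},{p5,p7},{p2,p3,p5},{p2,p5,p7},{p3,p5,p7}} {{p6}}
  A2: {{p4}} {{p6}}
  A3: {{p3},{p1,p3},{p2,p3},{p3,p5},{p3,p7},{p2,p3,p5},{p3,p5,p7}}
  A4: {{p1},{p7},{p1,p2},{p1,p3},{p1,p5},{p1,p7},{p2,p7},{p3,p7},{p5,p7},{p2,p5,p7},{p3,p5,p7}} {{p4}} {{p6}}
  A12: {{p6}}
  A13: {{p2,p3},{p3,p5},{p2,p3,p5},{p3,p5,p7}}
  A14: {{p6}} {{p1,p2}} {{p1,p5}} {{p2,p7},{p5,p7},{p2,p5,p7},{p3,p5,p7}}
  A24: {{p4}} {{p6}}
  A34: {{p1,p3}} {{p3,p7},{p3,p5,p7}}
  A124: {{p6}}
  A134: {{p3,p5,p7}}
C dims 8,10,2; δ0: rk 5, SNF 1^5; δ1: rk 2, SNF 1^2
Ȟ^0: (8−5)−0=3 ⇒ Z^3
Ȟ^1: (10−2)−5=3 ⇒ Z^3
Ȟ^2: (2−0)−2=0 ⇒ 0


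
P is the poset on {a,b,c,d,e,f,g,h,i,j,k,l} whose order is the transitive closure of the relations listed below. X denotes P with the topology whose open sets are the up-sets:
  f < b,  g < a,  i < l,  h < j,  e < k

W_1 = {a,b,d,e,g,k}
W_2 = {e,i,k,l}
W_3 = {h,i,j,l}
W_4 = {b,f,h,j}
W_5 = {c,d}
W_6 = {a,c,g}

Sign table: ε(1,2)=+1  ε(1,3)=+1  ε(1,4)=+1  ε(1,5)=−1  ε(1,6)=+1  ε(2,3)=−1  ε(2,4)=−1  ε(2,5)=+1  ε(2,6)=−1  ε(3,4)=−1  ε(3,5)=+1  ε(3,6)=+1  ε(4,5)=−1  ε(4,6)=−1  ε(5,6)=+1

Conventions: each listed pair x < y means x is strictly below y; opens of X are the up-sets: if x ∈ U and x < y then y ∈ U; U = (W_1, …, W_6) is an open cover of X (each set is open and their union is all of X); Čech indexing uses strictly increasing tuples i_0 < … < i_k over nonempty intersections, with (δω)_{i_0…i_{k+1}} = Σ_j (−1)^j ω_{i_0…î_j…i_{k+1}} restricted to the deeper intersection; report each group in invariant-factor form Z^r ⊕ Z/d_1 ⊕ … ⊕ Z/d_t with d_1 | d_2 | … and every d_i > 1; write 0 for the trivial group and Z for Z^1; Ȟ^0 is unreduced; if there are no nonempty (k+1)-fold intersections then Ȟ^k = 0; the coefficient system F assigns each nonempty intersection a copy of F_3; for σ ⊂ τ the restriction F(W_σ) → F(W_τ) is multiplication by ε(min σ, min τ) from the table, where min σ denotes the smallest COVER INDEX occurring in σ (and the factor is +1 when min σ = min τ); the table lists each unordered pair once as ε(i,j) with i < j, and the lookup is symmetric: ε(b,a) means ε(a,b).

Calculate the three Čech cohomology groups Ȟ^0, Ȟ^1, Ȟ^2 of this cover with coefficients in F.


Ȟ^0(U;F) ≅ 0, Ȟ^1(U;F) ≅ Z/3 and Ȟ^2(U;F) ≅ 0

nonempty intersections:
  W12={e,k} W14={b} W15={d} W16={a,g} W23={i,l} W34={h,j} W56={c}
C dims 6,7; δ0: rk_F3 6
Ȟ^0: (6−6)−0=0 ⇒ 0
Ȟ^1: (7−0)−6=1 ⇒ Z/3
Ȟ^2: (0−0)−0=0 ⇒ 0


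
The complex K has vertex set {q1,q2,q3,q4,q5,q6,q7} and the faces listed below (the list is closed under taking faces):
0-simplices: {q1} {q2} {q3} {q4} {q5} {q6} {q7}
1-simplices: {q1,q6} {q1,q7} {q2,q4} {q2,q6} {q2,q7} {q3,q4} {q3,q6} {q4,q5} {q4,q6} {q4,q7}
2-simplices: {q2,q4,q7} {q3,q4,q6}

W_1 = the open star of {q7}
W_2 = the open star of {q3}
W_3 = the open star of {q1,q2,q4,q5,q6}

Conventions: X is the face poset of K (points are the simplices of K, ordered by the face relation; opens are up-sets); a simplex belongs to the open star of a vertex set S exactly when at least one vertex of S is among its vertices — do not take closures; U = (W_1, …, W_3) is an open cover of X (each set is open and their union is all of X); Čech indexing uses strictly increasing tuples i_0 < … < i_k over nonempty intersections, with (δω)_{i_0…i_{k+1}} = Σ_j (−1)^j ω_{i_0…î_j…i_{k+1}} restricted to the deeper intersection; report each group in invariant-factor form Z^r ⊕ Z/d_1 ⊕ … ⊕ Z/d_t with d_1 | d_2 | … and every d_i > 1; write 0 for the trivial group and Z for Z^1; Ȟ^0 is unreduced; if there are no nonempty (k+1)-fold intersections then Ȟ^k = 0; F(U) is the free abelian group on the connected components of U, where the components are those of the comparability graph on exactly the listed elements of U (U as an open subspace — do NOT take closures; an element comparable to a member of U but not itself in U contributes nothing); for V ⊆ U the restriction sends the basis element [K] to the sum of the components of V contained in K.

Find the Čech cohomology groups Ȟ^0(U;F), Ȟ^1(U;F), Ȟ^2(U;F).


intersection data:
  W1={{q7},{q1,q7},{q2,q7},{q4,q7},{q2,q4,q7}} W2={{q3},{q3,q4},{q3,q6},{q3,q4,q6}} W3={{q1},{q2},{q4},{q5},{q6},{q1,q6},{q1,q7},{q2,q4},{q2,q6},{q2,q7},{q3,q4},{q3,q6},{q4,q5},{q4,q6},{q4,q7},{q2,q4,q7},{q3,q4,q6}}
  W13={{q1,q7},{q2,q7},{q4,q7},{q2,q4,q7}} W23={{q3,q4},{q3,q6},{q3,q4,q6}}
components per intersection:
  W1: {{q7},{q1,q7},{q2,q7},{q4,q7},{q2,q4,q7}}
  W2: {{q3},{q3,q4},{q3,q6},{q3,q4,q6}}
  W3: {{q1},{q2},{q4},{q5},{q6},{q1,q6},{q1,q7},{q2,q4},{q2,q6},{q2,q7},{q3,q4},{q3,q6},{q4,q5},{q4,q6},{q4,q7},{q2,q4,q7},{q3,q4,q6}}
  W13: {{q1,q7}} {{q2,q7},{q4,q7},{q2,q4,q7}}
  W23: {{q3,q4},{q3,q6},{q3,q4,q6}}
C dims 3,3; δ0: rk 2, SNF 1^2
Ȟ^0 = (3 − 2) − 0 = 1, so Ȟ^0 ≅ Z
Ȟ^1 = (3 − 0) − 2 = 1, so Ȟ^1 ≅ Z
Ȟ^2 = (0 − 0) − 0 = 0, so Ȟ^2 ≅ 0

Ȟ^0 ≅ Z, Ȟ^1 ≅ Z, Ȟ^2 ≅ 0


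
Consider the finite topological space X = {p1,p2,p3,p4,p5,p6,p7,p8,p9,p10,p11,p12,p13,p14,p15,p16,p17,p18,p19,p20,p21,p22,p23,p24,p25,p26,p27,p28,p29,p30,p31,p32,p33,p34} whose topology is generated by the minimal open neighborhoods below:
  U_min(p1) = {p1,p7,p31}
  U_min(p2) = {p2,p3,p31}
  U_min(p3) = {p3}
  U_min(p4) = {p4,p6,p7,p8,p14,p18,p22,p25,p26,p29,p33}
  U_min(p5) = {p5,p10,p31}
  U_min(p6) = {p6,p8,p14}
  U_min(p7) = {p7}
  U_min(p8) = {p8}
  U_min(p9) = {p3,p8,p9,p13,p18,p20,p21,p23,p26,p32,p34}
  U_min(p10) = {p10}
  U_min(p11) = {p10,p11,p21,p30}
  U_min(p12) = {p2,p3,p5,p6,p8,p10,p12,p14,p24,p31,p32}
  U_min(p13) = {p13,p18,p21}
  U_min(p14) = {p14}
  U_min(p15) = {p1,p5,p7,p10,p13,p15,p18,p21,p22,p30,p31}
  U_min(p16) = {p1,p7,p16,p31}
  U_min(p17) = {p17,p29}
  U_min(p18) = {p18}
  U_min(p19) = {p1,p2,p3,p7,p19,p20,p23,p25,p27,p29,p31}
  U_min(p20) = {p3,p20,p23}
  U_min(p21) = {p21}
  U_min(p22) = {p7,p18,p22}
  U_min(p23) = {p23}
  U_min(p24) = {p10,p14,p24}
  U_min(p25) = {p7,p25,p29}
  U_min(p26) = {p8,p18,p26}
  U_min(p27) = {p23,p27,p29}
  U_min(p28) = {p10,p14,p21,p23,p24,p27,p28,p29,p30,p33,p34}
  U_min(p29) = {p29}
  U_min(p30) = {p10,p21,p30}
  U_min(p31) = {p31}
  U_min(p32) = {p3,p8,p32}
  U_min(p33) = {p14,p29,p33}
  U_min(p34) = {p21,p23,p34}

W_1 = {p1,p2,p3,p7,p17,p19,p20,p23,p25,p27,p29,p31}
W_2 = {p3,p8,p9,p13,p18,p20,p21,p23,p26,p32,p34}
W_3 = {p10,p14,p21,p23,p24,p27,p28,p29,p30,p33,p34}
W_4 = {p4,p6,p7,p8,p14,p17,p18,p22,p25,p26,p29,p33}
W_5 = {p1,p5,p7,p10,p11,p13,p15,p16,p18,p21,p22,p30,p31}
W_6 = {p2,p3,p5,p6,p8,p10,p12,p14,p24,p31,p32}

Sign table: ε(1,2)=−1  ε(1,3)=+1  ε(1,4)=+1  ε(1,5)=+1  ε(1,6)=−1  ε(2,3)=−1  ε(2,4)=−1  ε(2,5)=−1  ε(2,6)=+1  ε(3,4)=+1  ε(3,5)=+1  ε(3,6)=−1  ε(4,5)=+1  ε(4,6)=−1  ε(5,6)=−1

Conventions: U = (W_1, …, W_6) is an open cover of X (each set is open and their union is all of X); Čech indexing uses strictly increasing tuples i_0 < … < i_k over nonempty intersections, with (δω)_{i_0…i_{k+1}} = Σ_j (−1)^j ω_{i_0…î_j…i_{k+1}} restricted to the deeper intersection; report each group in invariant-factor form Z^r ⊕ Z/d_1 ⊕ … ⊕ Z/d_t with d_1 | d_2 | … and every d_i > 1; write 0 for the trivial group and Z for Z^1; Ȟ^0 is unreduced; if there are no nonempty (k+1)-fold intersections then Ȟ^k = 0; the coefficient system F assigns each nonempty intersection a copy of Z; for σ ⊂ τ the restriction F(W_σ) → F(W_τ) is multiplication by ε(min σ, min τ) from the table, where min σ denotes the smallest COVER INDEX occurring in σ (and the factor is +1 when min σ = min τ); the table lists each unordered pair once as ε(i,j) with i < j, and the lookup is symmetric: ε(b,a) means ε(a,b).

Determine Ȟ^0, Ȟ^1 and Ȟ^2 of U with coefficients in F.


nerve simplices:
  W12={p3,p20,p23} W13={p23,p27,p29} W14={p7,p17,p25,p29} W15={p1,p7,p31} W16={p2,p3,p31} W23={p21,p23,p34} W24={p8,p18,p26} W25={p13,p18,p21} W26={p3,p8,p32} W34={p14,p29,p33} W35={p10,p21,p30} W36={p10,p14,p24} W45={p7,p18,p22} W46={p6,p8,p14} W56={p5,p10,p31}
  W123={p23} W126={p3} W134={p29} W145={p7} W156={p31} W235={p21} W245={p18} W246={p8} W346={p14} W356={p10}
C dims 6,15,10; δ0: rk 5, SNF 1^5; δ1: rk 10, SNF 1^9·2
degree 0: 6−5−0 = 1 → Ȟ^0 ≅ Z
degree 1: 15−10−5 = 0 → Ȟ^1 ≅ 0
degree 2: 10−0−10 = 0 plus torsion [2] → Ȟ^2 ≅ Z/2

Ȟ^0 ≅ Z, Ȟ^1 ≅ 0, Ȟ^2 ≅ Z/2


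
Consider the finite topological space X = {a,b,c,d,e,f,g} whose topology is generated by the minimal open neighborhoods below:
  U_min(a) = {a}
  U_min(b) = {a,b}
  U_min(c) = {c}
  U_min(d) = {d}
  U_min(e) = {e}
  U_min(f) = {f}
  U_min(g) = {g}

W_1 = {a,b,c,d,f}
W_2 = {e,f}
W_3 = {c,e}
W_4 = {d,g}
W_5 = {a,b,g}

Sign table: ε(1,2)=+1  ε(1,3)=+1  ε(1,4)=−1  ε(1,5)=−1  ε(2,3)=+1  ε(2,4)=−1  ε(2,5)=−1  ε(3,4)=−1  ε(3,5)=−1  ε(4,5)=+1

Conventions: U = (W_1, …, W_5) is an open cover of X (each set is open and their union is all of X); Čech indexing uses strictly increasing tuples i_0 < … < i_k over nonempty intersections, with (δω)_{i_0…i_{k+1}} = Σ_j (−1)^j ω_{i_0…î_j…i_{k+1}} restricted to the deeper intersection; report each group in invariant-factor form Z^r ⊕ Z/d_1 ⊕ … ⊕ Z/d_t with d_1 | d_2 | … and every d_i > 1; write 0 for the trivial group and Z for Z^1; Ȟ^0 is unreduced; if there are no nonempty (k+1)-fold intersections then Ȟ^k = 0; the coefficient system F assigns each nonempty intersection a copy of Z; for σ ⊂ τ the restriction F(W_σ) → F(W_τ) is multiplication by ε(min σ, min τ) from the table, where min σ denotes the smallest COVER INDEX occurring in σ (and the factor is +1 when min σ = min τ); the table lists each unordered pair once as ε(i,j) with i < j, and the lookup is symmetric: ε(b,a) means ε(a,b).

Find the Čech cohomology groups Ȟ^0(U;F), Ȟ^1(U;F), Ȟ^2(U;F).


Ȟ^0 = Z, Ȟ^1 = Z^2 and Ȟ^2 = 0

nonempty overlaps:
  W12={f} W13={c} W14={d} W15={a,b} W23={e} W45={g}
C dims 5,6; δ0: rk 4, SNF 1^4
degree 0: 5−4−0 = 1 → Ȟ^0 ≅ Z
degree 1: 6−0−4 = 2 → Ȟ^1 ≅ Z^2
degree 2: 0−0−0 = 0 → Ȟ^2 ≅ 0


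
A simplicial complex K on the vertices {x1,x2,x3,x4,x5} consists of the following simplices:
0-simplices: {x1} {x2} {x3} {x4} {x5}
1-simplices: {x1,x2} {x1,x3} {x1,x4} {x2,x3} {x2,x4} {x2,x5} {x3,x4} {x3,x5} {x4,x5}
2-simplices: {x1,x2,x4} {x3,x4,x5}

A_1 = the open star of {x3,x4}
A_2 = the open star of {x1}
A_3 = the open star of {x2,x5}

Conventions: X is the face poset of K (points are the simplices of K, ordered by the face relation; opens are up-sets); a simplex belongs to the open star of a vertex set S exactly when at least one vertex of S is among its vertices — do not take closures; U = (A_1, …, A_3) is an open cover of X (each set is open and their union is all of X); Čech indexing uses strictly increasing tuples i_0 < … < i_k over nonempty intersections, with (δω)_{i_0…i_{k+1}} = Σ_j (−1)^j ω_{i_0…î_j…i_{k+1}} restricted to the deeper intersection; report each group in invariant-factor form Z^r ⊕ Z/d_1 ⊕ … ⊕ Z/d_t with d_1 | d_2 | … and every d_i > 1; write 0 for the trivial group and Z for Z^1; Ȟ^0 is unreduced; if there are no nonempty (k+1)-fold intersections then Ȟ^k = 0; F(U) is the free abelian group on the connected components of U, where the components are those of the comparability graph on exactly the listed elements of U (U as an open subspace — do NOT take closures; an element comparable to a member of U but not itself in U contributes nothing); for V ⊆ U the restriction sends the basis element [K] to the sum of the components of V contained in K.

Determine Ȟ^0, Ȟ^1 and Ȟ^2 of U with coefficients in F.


Ȟ^0 = Z, Ȟ^1 = Z^3, Ȟ^2 = 0

nerve simplices:
  A1={{x3},{x4},{x1,x3},{x1,x4},{x2,x3},{x2,x4},{x3,x4},{x3,x5},{x4,x5},{x1,x2,x4},{x3,x4,x5}} A2={{x1},{x1,x2},{x1,x3},{x1,x4},{x1,x2,x4}} A3={{x2},{x5},{x1,x2},{x2,x3},{x2,x4},{x2,x5},{x3,x5},{x4,x5},{x1,x2,x4},{x3,x4,x5}}
  A12={{x1,x3},{x1,x4},{x1,x2,x4}} A13={{x2,x3},{x2,x4},{x3,x5},{x4,x5},{x1,x2,x4},{x3,x4,x5}} A23={{x1,x2},{x1,x2,x4}}
  A123={{x1,x2,x4}}
components per intersection:
  A1: {{x3},{x4},{x1,x3},{x1,x4},{x2,x3},{x2,x4},{x3,x4},{x3,x5},{x4,x5},{x1,x2,x4},{x3,x4,x5}}
  A2: {{x1},{x1,x2},{x1,x3},{x1,x4},{x1,x2,x4}}
  A3: {{x2},{x5},{x1,x2},{x2,x3},{x2,x4},{x2,x5},{x3,x5},{x4,x5},{x1,x2,x4},{x3,x4,x5}}
  A12: {{x1,x3}} {{x1,x4},{x1,x2,x4}}
  A13: {{x2,x3}} {{x2,x4},{x1,x2,x4}} {{x3,x5},{x4,x5},{x3,x4,x5}}
  A23: {{x1,x2},{x1,x2,x4}}
  A123: {{x1,x2,x4}}
C dims 3,6,1; δ0: rk 2, SNF 1^2; δ1: rk 1, SNF 1^1
degree 0: 3−2−0 = 1 → Ȟ^0 ≅ Z
degree 1: 6−1−2 = 3 → Ȟ^1 ≅ Z^3
degree 2: 1−0−1 = 0 → Ȟ^2 ≅ 0


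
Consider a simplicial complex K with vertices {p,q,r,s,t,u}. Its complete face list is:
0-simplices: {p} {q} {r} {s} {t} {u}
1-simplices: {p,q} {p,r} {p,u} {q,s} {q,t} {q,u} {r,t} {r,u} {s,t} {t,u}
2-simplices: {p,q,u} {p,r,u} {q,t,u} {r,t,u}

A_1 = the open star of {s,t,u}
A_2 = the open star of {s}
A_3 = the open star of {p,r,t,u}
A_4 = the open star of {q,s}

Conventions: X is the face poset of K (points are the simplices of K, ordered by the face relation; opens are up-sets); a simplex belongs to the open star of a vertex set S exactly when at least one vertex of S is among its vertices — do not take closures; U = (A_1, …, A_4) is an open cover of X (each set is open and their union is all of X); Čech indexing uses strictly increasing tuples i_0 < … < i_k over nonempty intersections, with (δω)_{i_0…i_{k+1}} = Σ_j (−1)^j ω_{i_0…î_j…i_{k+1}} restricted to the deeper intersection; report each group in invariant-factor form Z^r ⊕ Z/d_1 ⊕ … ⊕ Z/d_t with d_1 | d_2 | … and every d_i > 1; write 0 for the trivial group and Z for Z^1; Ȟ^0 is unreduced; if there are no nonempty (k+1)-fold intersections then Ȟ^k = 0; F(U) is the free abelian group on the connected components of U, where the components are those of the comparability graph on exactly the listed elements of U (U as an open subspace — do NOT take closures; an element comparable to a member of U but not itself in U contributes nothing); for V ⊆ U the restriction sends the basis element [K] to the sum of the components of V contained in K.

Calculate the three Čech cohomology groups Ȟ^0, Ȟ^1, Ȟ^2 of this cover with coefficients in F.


cover nerve:
  A1={{s},{t},{u},{p,u},{q,s},{q,t},{q,u},{r,t},{r,u},{s,t},{t,u},{p,q,u},{p,r,u},{q,t,u},{r,t,u}} A2={{s},{q,s},{s,t}} A3={{p},{r},{t},{u},{p,q},{p,r},{p,u},{q,t},{q,u},{r,t},{r,u},{s,t},{t,u},{p,q,u},{p,r,u},{q,t,u},{r,t,u}} A4={{q},{s},{p,q},{q,s},{q,t},{q,u},{s,t},{p,q,u},{q,t,u}}
  A12={{s},{q,s},{s,t}} A13={{t},{u},{p,u},{q,t},{q,u},{r,t},{r,u},{s,t},{t,u},{p,q,u},{p,r,u},{q,t,u},{r,t,u}} A14={{s},{q,s},{q,t},{q,u},{s,t},{p,q,u},{q,t,u}} A23={{s,t}} A24={{s},{q,s},{s,t}} A34={{p,q},{q,t},{q,u},{s,t},{p,q,u},{q,t,u}}
  A123={{s,t}} A124={{s},{q,s},{s,t}} A134={{q,t},{q,u},{s,t},{p,q,u},{q,t,u}} A234={{s,t}}
  A1234={{s,t}}
components per intersection:
  A1: {{s},{t},{u},{p,u},{q,s},{q,t},{q,u},{r,t},{r,u},{s,t},{t,u},{p,q,u},{p,r,u},{q,t,u},{r,t,u}}
  A2: {{s},{q,s},{s,t}}
  A3: {{p},{r},{t},{u},{p,q},{p,r},{p,u},{q,t},{q,u},{r,t},{r,u},{s,t},{t,u},{p,q,u},{p,r,u},{q,t,u},{r,t,u}}
  A4: {{q},{s},{p,q},{q,s},{q,t},{q,u},{s,t},{p,q,u},{q,t,u}}
  A12: {{s},{q,s},{s,t}}
  A13: {{t},{u},{p,u},{q,t},{q,u},{r,t},{r,u},{s,t},{t,u},{p,q,u},{p,r,u},{q,t,u},{r,t,u}}
  A14: {{s},{q,s},{s,t}} {{q,t},{q,u},{p,q,u},{q,t,u}}
  A23: {{s,t}}
  A24: {{s},{q,s},{s,t}}
  A34: {{p,q},{q,t},{q,u},{p,q,u},{q,t,u}} {{s,t}}
  A123: {{s,t}}
  A124: {{s},{q,s},{s,t}}
  A134: {{q,t},{q,u},{p,q,u},{q,t,u}} {{s,t}}
  A234: {{s,t}}
  A1234: {{s,t}}
C dims 4,8,5,1; δ0: rk 3, SNF 1^3; δ1: rk 4, SNF 1^4; δ2: rk 1, SNF 1^1
Ȟ^0: (4−3)−0=1 ⇒ Z
Ȟ^1: (8−4)−3=1 ⇒ Z
Ȟ^2: (5−1)−4=0 ⇒ 0

Ȟ^0 = Z,  Ȟ^1 = Z,  Ȟ^2 = 0


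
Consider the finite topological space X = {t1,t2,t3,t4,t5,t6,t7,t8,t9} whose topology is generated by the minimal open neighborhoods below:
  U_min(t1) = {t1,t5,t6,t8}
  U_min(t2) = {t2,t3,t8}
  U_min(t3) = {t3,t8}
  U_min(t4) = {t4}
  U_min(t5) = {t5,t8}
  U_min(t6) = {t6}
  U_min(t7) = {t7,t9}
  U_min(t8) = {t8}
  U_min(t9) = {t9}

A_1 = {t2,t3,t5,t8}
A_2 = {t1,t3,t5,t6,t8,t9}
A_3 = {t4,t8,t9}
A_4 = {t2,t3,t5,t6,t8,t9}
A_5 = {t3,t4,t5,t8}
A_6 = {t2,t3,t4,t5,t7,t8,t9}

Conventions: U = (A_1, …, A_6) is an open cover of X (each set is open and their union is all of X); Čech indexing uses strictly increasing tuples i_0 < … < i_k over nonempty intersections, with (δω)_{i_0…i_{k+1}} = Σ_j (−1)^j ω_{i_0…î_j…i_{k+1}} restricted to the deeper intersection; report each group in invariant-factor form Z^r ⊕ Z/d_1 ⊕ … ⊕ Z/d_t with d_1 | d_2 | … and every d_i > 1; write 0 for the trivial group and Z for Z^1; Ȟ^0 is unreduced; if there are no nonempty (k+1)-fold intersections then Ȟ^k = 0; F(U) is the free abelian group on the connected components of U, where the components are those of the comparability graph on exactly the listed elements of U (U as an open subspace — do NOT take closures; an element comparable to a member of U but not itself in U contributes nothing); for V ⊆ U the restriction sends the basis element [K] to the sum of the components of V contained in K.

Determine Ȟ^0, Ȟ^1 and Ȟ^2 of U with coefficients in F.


nerve of the cover:
  A12={t3,t5,t8} A13={t8} A14={t2,t3,t5,t8} A15={t3,t5,t8} A16={t2,t3,t5,t8} A23={t8,t9} A24={t3,t5,t6,t8,t9} A25={t3,t5,t8} A26={t3,t5,t8,t9} A34={t8,t9} A35={t4,t8} A36={t4,t8,t9} A45={t3,t5,t8} A46={t2,t3,t5,t8,t9} A56={t3,t4,t5,t8}
  A123={t8} A124={t3,t5,t8} A125={t3,t5,t8} A126={t3,t5,t8} A134={t8} A135={t8} A136={t8} A145={t3,t5,t8} A146={t2,t3,t5,t8} A156={t3,t5,t8} A234={t8,t9} A235={t8} A236={t8,t9} A245={t3,t5,t8} A246={t3,t5,t8,t9} A256={t3,t5,t8} A345={t8} A346={t8,t9} A356={t4,t8} A456={t3,t5,t8}
  A1234={t8} A1235={t8} A1236={t8} A1245={t3,t5,t8} A1246={t3,t5,t8} A1256={t3,t5,t8} A1345={t8} A1346={t8} A1356={t8} A1456={t3,t5,t8} A2345={t8} A2346={t8,t9} A2356={t8} A2456={t3,t5,t8} A3456={t8}
  A12345={t8} A12346={t8} A12356={t8} A12456={t3,t5,t8} A13456={t8} A23456={t8}
  A123456={t8}
components per intersection:
  A1: {t2,t3,t5,t8}
  A2: {t1,t3,t5,t6,t8} {t9}
  A3: {t4} {t8} {t9}
  A4: {t2,t3,t5,t8} {t6} {t9}
  A5: {t3,t5,t8} {t4}
  A6: {t2,t3,t5,t8} {t4} {t7,t9}
  A12: {t3,t5,t8}
  A13: {t8}
  A14: {t2,t3,t5,t8}
  A15: {t3,t5,t8}
  A16: {t2,t3,t5,t8}
  A23: {t8} {t9}
  A24: {t3,t5,t8} {t6} {t9}
  A25: {t3,t5,t8}
  A26: {t3,t5,t8} {t9}
  A34: {t8} {t9}
  A35: {t4} {t8}
  A36: {t4} {t8} {t9}
  A45: {t3,t5,t8}
  A46: {t2,t3,t5,t8} {t9}
  A56: {t3,t5,t8} {t4}
  A123: {t8}
  A124: {t3,t5,t8}
  A125: {t3,t5,t8}
  A126: {t3,t5,t8}
  A134: {t8}
  A135: {t8}
  A136: {t8}
  A145: {t3,t5,t8}
  A146: {t2,t3,t5,t8}
  A156: {t3,t5,t8}
  A234: {t8} {t9}
  A235: {t8}
  A236: {t8} {t9}
  A245: {t3,t5,t8}
  A246: {t3,t5,t8} {t9}
  A256: {t3,t5,t8}
  A345: {t8}
  A346: {t8} {t9}
  A356: {t4} {t8}
  A456: {t3,t5,t8}
  A1234: {t8}
  A1235: {t8}
  A1236: {t8}
  A1245: {t3,t5,t8}
  A1246: {t3,t5,t8}
  A1256: {t3,t5,t8}
  A1345: {t8}
  A1346: {t8}
  A1356: {t8}
  A1456: {t3,t5,t8}
  A2345: {t8}
  A2346: {t8} {t9}
  A2356: {t8}
  A2456: {t3,t5,t8}
  A3456: {t8}
  A12345: {t8}
  A12346: {t8}
  A12356: {t8}
  A12456: {t3,t5,t8}
  A13456: {t8}
  A23456: {t8}
  A123456: {t8}
C dims 14,25,25,16; δ0: rk 11, SNF 1^11; δ1: rk 14, SNF 1^14; δ2: rk 11, SNF 1^11
Ȟ^0 = (14 − 11) − 0 = 3, so Ȟ^0 ≅ Z^3
Ȟ^1 = (25 − 14) − 11 = 0, so Ȟ^1 ≅ 0
Ȟ^2 = (25 − 11) − 14 = 0, so Ȟ^2 ≅ 0

Ȟ^0(U;F) ≅ Z^3; Ȟ^1(U;F) ≅ 0; Ȟ^2(U;F) ≅ 0


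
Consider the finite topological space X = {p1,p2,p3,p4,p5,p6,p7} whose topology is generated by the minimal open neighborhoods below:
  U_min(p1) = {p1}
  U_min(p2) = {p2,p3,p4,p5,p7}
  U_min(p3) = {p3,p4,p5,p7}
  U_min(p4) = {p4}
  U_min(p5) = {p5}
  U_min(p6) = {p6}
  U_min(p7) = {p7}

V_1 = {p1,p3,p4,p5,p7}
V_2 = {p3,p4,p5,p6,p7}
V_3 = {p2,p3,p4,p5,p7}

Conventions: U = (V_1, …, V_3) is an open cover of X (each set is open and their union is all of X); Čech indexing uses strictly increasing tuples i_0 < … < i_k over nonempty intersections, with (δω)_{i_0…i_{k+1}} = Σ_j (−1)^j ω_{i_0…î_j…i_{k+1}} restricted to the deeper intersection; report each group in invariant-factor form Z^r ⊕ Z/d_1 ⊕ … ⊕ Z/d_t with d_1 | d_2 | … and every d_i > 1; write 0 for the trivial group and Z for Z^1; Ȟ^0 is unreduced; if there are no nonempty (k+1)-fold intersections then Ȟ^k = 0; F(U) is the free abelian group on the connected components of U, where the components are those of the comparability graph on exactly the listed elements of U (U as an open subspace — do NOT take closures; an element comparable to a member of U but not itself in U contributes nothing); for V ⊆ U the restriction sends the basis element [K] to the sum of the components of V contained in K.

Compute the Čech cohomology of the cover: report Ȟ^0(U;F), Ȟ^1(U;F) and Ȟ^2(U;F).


Ȟ^0 = Z^3; Ȟ^1 = 0; Ȟ^2 = 0

nerve of the cover:
  V12={p3,p4,p5,p7} V13={p3,p4,p5,p7} V23={p3,p4,p5,p7}
  V123={p3,p4,p5,p7}
components per intersection:
  V1: {p1} {p3,p4,p5,p7}
  V2: {p3,p4,p5,p7} {p6}
  V3: {p2,p3,p4,p5,p7}
  V12: {p3,p4,p5,p7}
  V13: {p3,p4,p5,p7}
  V23: {p3,p4,p5,p7}
  V123: {p3,p4,p5,p7}
C dims 5,3,1; δ0: rk 2, SNF 1^2; δ1: rk 1, SNF 1^1
Ȟ^0 = (5 − 2) − 0 = 3, so Ȟ^0 ≅ Z^3
Ȟ^1 = (3 − 1) − 2 = 0, so Ȟ^1 ≅ 0
Ȟ^2 = (1 − 0) − 1 = 0, so Ȟ^2 ≅ 0


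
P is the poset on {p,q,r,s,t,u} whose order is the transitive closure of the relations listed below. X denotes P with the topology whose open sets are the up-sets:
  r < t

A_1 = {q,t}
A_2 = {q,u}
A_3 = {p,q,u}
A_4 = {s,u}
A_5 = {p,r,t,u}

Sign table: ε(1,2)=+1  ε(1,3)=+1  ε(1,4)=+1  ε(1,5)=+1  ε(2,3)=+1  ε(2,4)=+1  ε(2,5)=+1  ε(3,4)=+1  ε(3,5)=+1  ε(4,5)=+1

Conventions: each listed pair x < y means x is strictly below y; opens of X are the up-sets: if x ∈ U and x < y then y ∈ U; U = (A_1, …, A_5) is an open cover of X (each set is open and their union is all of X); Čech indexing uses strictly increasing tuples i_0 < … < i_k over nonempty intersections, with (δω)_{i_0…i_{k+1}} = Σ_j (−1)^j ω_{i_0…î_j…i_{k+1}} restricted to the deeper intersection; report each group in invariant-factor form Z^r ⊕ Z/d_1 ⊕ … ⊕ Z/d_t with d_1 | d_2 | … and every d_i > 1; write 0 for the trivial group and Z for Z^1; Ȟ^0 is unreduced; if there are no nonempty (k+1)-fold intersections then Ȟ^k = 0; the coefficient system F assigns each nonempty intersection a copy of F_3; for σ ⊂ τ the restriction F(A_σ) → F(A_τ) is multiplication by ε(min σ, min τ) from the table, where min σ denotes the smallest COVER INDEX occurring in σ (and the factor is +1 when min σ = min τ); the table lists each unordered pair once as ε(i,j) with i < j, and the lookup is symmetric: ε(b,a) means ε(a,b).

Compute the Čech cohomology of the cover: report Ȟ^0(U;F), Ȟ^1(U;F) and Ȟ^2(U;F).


cover nerve:
  A12={q} A13={q} A15={t} A23={q,u} A24={u} A25={u} A34={u} A35={p,u} A45={u}
  A123={q} A234={u} A235={u} A245={u} A345={u}
  A2345={u}
C dims 5,9,5,1; δ0: rk_F3 4; δ1: rk_F3 4; δ2: rk_F3 1
Ȟ^0: (5−4)−0=1 ⇒ Z/3
Ȟ^1: (9−4)−4=1 ⇒ Z/3
Ȟ^2: (5−1)−4=0 ⇒ 0

Ȟ^0(U;F) ≅ Z/3, Ȟ^1(U;F) ≅ Z/3 and Ȟ^2(U;F) ≅ 0


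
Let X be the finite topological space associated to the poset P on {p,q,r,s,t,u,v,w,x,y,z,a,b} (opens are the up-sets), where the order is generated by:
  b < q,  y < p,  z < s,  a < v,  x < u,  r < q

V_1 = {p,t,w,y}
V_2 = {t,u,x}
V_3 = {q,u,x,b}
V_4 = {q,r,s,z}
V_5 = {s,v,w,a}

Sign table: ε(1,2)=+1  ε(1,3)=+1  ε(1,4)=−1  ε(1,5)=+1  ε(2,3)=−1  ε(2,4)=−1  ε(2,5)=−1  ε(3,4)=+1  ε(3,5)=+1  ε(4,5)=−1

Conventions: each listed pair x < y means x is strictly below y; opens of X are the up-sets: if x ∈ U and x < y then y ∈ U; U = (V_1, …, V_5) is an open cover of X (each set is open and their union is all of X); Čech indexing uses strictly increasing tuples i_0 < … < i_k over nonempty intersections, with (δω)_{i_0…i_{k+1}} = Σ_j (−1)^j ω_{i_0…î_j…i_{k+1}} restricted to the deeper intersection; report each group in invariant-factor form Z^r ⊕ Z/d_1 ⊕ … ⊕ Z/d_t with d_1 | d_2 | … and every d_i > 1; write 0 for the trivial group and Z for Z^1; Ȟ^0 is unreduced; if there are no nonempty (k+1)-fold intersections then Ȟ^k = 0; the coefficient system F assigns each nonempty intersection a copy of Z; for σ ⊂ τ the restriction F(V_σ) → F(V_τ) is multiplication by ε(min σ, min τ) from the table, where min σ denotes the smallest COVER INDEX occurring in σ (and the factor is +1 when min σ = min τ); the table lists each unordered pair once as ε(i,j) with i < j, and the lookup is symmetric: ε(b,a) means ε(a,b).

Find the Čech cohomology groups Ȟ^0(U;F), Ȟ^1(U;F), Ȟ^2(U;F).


intersection data:
  V12={t} V15={w} V23={u,x} V34={q} V45={s}
C dims 5,5; δ0: rk 4, SNF 1^4
Ȟ^0 = (5 − 4) − 0 = 1, so Ȟ^0 ≅ Z
Ȟ^1 = (5 − 0) − 4 = 1, so Ȟ^1 ≅ Z
Ȟ^2 = (0 − 0) − 0 = 0, so Ȟ^2 ≅ 0

Ȟ^0(U;F) ≅ Z, Ȟ^1(U;F) ≅ Z, Ȟ^2(U;F) ≅ 0


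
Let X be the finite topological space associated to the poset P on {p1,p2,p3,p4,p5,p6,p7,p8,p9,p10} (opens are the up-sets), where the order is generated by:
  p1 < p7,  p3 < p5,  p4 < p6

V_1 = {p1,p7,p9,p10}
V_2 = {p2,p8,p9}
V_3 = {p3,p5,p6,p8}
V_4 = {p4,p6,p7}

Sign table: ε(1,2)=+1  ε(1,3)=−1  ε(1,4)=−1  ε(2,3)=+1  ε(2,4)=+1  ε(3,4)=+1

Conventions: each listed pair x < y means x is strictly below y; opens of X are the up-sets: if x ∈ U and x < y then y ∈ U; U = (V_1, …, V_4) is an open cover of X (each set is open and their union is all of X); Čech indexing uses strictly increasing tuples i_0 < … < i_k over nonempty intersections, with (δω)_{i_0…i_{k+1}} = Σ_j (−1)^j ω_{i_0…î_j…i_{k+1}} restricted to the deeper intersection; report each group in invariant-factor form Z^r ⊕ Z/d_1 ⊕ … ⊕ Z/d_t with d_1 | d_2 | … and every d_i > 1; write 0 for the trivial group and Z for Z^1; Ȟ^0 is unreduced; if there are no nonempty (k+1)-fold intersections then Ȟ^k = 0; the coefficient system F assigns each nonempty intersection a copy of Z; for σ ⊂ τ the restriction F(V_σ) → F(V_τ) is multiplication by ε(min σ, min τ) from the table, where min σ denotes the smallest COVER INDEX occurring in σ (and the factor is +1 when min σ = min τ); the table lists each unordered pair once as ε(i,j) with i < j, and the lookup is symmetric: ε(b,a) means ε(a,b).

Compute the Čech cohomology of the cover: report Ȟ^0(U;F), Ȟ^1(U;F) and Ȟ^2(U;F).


Ȟ^0 ≅ 0,  Ȟ^1 ≅ Z/2,  Ȟ^2 ≅ 0

cover nerve:
  V12={p9} V14={p7} V23={p8} V34={p6}
C dims 4,4; δ0: rk 4, SNF 1^3·2
Ȟ^0: (4−4)−0=0 ⇒ 0
Ȟ^1: (4−0)−4=0 plus torsion [2] ⇒ Z/2
Ȟ^2: (0−0)−0=0 ⇒ 0


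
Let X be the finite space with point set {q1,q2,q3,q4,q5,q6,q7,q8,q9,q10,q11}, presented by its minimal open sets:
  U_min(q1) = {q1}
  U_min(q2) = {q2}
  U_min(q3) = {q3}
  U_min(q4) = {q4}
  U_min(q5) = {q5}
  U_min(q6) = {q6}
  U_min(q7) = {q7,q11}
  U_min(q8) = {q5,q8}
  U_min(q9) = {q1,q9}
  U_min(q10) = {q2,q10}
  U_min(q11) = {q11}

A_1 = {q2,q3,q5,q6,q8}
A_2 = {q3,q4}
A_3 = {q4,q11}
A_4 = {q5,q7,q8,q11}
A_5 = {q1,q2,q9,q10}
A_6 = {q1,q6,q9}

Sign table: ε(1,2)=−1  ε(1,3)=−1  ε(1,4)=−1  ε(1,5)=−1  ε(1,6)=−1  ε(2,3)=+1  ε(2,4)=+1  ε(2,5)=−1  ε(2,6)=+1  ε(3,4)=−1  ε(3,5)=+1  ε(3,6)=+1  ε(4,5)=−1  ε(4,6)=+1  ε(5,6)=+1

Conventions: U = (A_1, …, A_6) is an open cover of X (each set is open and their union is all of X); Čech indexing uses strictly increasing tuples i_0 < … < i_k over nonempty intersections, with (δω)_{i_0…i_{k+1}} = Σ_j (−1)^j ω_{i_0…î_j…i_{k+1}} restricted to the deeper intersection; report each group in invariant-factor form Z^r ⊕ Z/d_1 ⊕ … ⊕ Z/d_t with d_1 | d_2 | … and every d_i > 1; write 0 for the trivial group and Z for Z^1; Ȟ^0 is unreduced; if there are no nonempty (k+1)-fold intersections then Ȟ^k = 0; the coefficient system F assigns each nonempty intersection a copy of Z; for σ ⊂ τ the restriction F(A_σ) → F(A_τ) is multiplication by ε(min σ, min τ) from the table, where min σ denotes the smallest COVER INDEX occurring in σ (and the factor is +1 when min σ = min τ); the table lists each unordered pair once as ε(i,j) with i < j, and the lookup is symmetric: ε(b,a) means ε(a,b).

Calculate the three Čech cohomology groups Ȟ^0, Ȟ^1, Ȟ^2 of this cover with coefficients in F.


Ȟ^0 ≅ 0, Ȟ^1 ≅ Z ⊕ Z/2 and Ȟ^2 ≅ 0

nonempty intersections:
  A12={q3} A14={q5,q8} A15={q2} A16={q6} A23={q4} A34={q11} A56={q1,q9}
C dims 6,7; δ0: rk 6, SNF 1^5·2
Ȟ^0: (6−6)−0=0 ⇒ 0
Ȟ^1: (7−0)−6=1 plus torsion [2] ⇒ Z ⊕ Z/2
Ȟ^2: (0−0)−0=0 ⇒ 0
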